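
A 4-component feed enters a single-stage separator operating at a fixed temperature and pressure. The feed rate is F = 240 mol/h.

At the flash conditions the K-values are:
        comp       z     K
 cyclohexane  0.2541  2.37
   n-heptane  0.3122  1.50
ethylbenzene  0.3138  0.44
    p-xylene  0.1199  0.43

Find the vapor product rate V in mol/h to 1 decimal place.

V = 115.9 mol/h

Rachford–Rice: g(ψ) = Σ zᵢ(Kᵢ−1)/(1+ψ(Kᵢ−1)) = 0.
Feasibility: ΣzᵢKᵢ = 1.2601, Σzᵢ/Kᵢ = 1.3074 — both > 1, two phases present.
Newton iteration, ψ⁰ = 0.39:
  ψ = 0.3900: g = 0.04481, g' = -0.4827 → ψ = 0.4828
  ψ = 0.4828: g = 0.00013, g' = -0.4824 → ψ = 0.4831
Converged at ψ = 0.4831.
Then V = ψ·F = 0.4831·240 = 115.9 mol/h and L = F − V = 124.1 mol/h.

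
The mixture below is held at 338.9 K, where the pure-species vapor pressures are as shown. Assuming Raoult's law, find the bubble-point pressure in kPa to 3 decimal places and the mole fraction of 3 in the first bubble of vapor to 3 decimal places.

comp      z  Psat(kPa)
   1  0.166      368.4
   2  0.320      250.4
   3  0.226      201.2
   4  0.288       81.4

Pbub = 210.197 kPa, y_3 = 0.216

At the bubble point ψ → 0, so ΣzᵢKᵢ = 1 with Kᵢ = Pᵢˢᵃᵗ/P ⇒ P = ΣzᵢPᵢˢᵃᵗ.
P = 0.166·368.4 + 0.320·250.4 + 0.226·201.2 + 0.288·81.4 = 210.197 kPa
yᵢ = zᵢPᵢˢᵃᵗ/P ⇒ y_3 = 0.226·201.2/210.197 = 0.216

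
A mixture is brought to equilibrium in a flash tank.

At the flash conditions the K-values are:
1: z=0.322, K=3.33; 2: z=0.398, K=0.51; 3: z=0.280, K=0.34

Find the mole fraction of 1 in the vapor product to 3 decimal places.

Let ψ = V/F and solve Σ zᵢ(Kᵢ−1)/(1+ψ(Kᵢ−1)) = 0.
Check two-phase: ΣzᵢKᵢ = 1.370 > 1 and Σzᵢ/Kᵢ = 1.701 > 1, so g(0) = 0.370 > 0 and g(1) = -0.701 < 0.
Newton–Raphson from ψ = 0.5:
  ψ = 0.500: g = -0.1876, g' = -0.812 → ψ = 0.269
  ψ = 0.269: g = 0.0118, g' = -0.968 → ψ = 0.281
Converged at ψ = 0.281.
Compositions from xᵢ = zᵢ/(1+ψ(Kᵢ−1)), yᵢ = Kᵢxᵢ:
  1: x = 0.194, y = 0.648
  2: x = 0.462, y = 0.235
  3: x = 0.344, y = 0.117

y_1 = 0.648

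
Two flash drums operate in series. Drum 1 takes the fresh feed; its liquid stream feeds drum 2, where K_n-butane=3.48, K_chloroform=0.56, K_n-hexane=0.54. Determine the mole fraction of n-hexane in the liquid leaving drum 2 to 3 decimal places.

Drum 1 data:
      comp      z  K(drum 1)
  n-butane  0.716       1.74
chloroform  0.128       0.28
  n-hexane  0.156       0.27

Drum 1:
Material balance + equilibrium reduce to Σ zᵢ(Kᵢ−1)/(1+ψ₁(Kᵢ−1)) = 0.
g(0) = ΣzᵢKᵢ − 1 = 0.324 and g(1) = 1 − Σzᵢ/Kᵢ = -0.446, so a root lies in (0, 1).
Iterate (Newton) starting at ψ₁ = 0.54:
  ψ₁ = 0.540: g = 0.0398, g' = -0.604 → ψ₁ = 0.606
  ψ₁ = 0.606: g = -0.0018, g' = -0.663 → ψ₁ = 0.603
Converged at ψ₁ = 0.603.
Drum-1 compositions:
  n-butane: x = 0.495, y = 0.861
  chloroform: x = 0.226, y = 0.063
  n-hexane: x = 0.279, y = 0.075
Drum-2 feed = drum-1 liquid: z₂ = (0.4951, 0.2262, 0.2787).
Drum 2:
Newton iteration, ψ₂⁰ = 0.62:
  ψ₂ = 0.620: g = 0.1676, g' = -0.671 → ψ₂ = 0.870
  ψ₂ = 0.870: g = 0.0140, g' = -0.584 → ψ₂ = 0.894
Converged at ψ₂ = 0.894.
  n-butane: x = 0.154, y = 0.536
  chloroform: x = 0.373, y = 0.209
  n-hexane: x = 0.473, y = 0.256

x_n-hexane (drum 2) = 0.473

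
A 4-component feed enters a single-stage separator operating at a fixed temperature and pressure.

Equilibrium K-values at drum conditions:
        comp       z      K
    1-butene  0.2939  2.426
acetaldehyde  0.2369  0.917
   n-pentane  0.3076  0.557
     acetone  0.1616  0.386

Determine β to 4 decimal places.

Let β = V/F and solve Σ zᵢ(Kᵢ−1)/(1+β(Kᵢ−1)) = 0.
Check two-phase: ΣzᵢKᵢ = 1.1639 > 1 and Σzᵢ/Kᵢ = 1.3504 > 1, so g(0) = 0.1639 > 0 and g(1) = -0.3504 < 0.
Iterate (Newton) starting at β = 0.39:
  β = 0.3900: g = -0.04619, g' = -0.4421 → β = 0.2855
  β = 0.2855: g = 0.00138, g' = -0.4722 → β = 0.2885
Converged at β = 0.2885.

β = 0.2885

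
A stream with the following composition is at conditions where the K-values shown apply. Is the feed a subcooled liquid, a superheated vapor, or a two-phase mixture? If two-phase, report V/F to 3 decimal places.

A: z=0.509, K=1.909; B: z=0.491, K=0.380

ΣzᵢKᵢ = 1.158; Σzᵢ/Kᵢ = 1.559.
Both exceed 1, so a two-phase solution exists.
Material balance + equilibrium reduce to Σ zᵢ(Kᵢ−1)/(1+ψ(Kᵢ−1)) = 0.
Binary case is linear: z₁(K₁−1)(1+ψ(K₂−1)) + z₂(K₂−1)(1+ψ(K₁−1)) = 0
⇒ ψ = [z₁(K₁−1)+z₂(K₂−1)] / [−(K₁−1)(K₂−1)] = 0.1583/0.5636 = 0.281

two-phase, V/F = 0.281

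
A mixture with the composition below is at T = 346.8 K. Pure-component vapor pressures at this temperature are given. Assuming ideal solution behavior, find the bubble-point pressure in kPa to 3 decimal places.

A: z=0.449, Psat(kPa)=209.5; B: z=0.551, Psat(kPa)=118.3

At the bubble point ψ → 0, so ΣzᵢKᵢ = 1 with Kᵢ = Pᵢˢᵃᵗ/P ⇒ P = ΣzᵢPᵢˢᵃᵗ.
P = 0.449·209.5 + 0.551·118.3 = 159.249 kPa

Pbub = 159.249 kPa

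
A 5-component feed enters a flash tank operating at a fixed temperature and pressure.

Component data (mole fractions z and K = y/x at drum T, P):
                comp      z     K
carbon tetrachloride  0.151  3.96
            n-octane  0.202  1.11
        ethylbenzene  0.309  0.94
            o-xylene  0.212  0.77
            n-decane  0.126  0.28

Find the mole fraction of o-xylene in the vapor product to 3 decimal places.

Rachford–Rice: g(ψ) = Σ zᵢ(Kᵢ−1)/(1+ψ(Kᵢ−1)) = 0.
g(0) = ΣzᵢKᵢ − 1 = 0.311 and g(1) = 1 − Σzᵢ/Kᵢ = -0.274, so a root lies in (0, 1).
Iterate (Newton) starting at ψ = 0.5:
  ψ = 0.500: g = -0.0147, g' = -0.392 → ψ = 0.463
Converged at ψ = 0.463.
Compositions from xᵢ = zᵢ/(1+ψ(Kᵢ−1)), yᵢ = Kᵢxᵢ:
  carbon tetrachloride: x = 0.064, y = 0.252
  n-octane: x = 0.192, y = 0.213
  ethylbenzene: x = 0.318, y = 0.299
  o-xylene: x = 0.237, y = 0.183
  n-decane: x = 0.189, y = 0.053

y_o-xylene = 0.183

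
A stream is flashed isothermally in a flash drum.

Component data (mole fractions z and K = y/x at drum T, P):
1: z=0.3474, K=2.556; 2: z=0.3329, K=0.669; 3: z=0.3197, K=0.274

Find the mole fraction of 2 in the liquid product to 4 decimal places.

Material balance + equilibrium reduce to Σ zᵢ(Kᵢ−1)/(1+β(Kᵢ−1)) = 0.
g(0) = ΣzᵢKᵢ − 1 = 0.1983 and g(1) = 1 − Σzᵢ/Kᵢ = -0.8003, so a root lies in (0, 1).
Iterate (Newton) starting at β = 0.47:
  β = 0.4700: g = -0.17059, g' = -0.7200 → β = 0.2331
  β = 0.2331: g = -0.00209, g' = -0.7399 → β = 0.2303
Converged at β = 0.2303.
Compositions from xᵢ = zᵢ/(1+β(Kᵢ−1)), yᵢ = Kᵢxᵢ:
  1: x = 0.2558, y = 0.6537
  2: x = 0.3604, y = 0.2411
  3: x = 0.3839, y = 0.1052

x_2 = 0.3604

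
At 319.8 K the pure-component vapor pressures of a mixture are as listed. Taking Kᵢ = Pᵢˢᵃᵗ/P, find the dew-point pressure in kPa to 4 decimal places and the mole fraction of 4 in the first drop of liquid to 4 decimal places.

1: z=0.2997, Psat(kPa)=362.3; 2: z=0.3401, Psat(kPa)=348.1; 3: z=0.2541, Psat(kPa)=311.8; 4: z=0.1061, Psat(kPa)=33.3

At the dew point ψ → 1, so Σzᵢ/Kᵢ = 1 with Kᵢ = Pᵢˢᵃᵗ/P ⇒ 1/P = Σzᵢ/Pᵢˢᵃᵗ.
1/P = 0.2997/362.3 + 0.3401/348.1 + 0.2541/311.8 + 0.1061/33.3 = 0.0058054 ⇒ P = 172.2545 kPa
xᵢ = zᵢP/Pᵢˢᵃᵗ ⇒ x_4 = 0.1061·172.2545/33.3 = 0.5488

Pdew = 172.2545 kPa, x_4 = 0.5488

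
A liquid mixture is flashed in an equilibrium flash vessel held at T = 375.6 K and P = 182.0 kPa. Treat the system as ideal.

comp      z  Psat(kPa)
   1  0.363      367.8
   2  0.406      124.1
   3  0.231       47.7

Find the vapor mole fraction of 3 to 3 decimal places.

Raoult's law: Kᵢ = Pᵢˢᵃᵗ/P = Pᵢˢᵃᵗ/182.0.
  K_1 = 367.8/182.0 = 2.02088, K_2 = 124.1/182.0 = 0.68187, K_3 = 47.7/182.0 = 0.26209
Rachford–Rice: g(V/F) = Σ zᵢ(Kᵢ−1)/(1+V/F(Kᵢ−1)) = 0.
g(0) = ΣzᵢKᵢ − 1 = 0.071 and g(1) = 1 − Σzᵢ/Kᵢ = -0.656, so a root lies in (0, 1).
Newton–Raphson from V/F = 0.5:
  V/F = 0.500: g = -0.1784, g' = -0.540 → V/F = 0.170
  V/F = 0.170: g = -0.0155, g' = -0.485 → V/F = 0.138
Converged at V/F = 0.138.
Compositions from xᵢ = zᵢ/(1+V/F(Kᵢ−1)), yᵢ = Kᵢxᵢ:
  1: x = 0.318, y = 0.643
  2: x = 0.425, y = 0.290
  3: x = 0.257, y = 0.067

y_3 = 0.067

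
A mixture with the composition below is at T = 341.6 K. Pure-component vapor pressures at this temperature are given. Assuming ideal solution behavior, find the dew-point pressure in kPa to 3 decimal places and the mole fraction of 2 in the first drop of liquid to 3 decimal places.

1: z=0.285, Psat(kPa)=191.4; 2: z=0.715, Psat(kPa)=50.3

Pdew = 63.679 kPa, x_2 = 0.905

At the dew point ψ → 1, so Σzᵢ/Kᵢ = 1 with Kᵢ = Pᵢˢᵃᵗ/P ⇒ 1/P = Σzᵢ/Pᵢˢᵃᵗ.
1/P = 0.285/191.4 + 0.715/50.3 = 0.015704 ⇒ P = 63.679 kPa
xᵢ = zᵢP/Pᵢˢᵃᵗ ⇒ x_2 = 0.715·63.679/50.3 = 0.905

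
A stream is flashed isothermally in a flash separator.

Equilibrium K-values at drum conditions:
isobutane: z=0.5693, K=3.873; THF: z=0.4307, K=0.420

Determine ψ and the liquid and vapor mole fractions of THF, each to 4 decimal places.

ψ = 0.8316, x_THF = 0.8320, y_THF = 0.3495

Let ψ = V/F and solve Σ zᵢ(Kᵢ−1)/(1+ψ(Kᵢ−1)) = 0.
Check two-phase: ΣzᵢKᵢ = 2.3858 > 1 and Σzᵢ/Kᵢ = 1.1725 > 1, so g(0) = 1.3858 > 0 and g(1) = -0.1725 < 0.
Binary case is linear: z₁(K₁−1)(1+ψ(K₂−1)) + z₂(K₂−1)(1+ψ(K₁−1)) = 0
⇒ ψ = [z₁(K₁−1)+z₂(K₂−1)] / [−(K₁−1)(K₂−1)] = 1.38579/1.66634 = 0.8316
Compositions from xᵢ = zᵢ/(1+ψ(Kᵢ−1)), yᵢ = Kᵢxᵢ:
  isobutane: x = 0.1680, y = 0.6505
  THF: x = 0.8320, y = 0.3495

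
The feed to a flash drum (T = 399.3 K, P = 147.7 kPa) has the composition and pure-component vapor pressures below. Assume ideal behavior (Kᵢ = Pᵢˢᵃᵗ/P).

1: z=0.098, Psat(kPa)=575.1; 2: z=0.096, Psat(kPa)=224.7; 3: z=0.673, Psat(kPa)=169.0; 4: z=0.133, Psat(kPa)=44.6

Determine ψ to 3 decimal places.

ψ = 0.794

Raoult's law: Kᵢ = Pᵢˢᵃᵗ/P = Pᵢˢᵃᵗ/147.7.
  K_1 = 575.1/147.7 = 3.89370, K_2 = 224.7/147.7 = 1.52133, K_3 = 169.0/147.7 = 1.14421, K_4 = 44.6/147.7 = 0.30196
Rachford–Rice: g(ψ) = Σ zᵢ(Kᵢ−1)/(1+ψ(Kᵢ−1)) = 0.
Check two-phase: ΣzᵢKᵢ = 1.338 > 1 and Σzᵢ/Kᵢ = 1.117 > 1, so g(0) = 0.338 > 0 and g(1) = -0.117 < 0.
Newton iteration, ψ⁰ = 0.52:
  ψ = 0.520: g = 0.0971, g' = -0.319 → ψ = 0.825
  ψ = 0.825: g = -0.0133, g' = -0.455 → ψ = 0.795
  ψ = 0.795: g = -0.0004, g' = -0.427 → ψ = 0.794
Converged at ψ = 0.794.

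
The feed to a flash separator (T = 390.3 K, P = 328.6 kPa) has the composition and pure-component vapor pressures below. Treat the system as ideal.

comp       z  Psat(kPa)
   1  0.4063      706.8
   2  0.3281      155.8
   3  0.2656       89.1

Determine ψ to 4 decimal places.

Raoult's law: Kᵢ = Pᵢˢᵃᵗ/P = Pᵢˢᵃᵗ/328.6.
  K_1 = 706.8/328.6 = 2.150943, K_2 = 155.8/328.6 = 0.474133, K_3 = 89.1/328.6 = 0.271150
Rachford–Rice: g(ψ) = Σ zᵢ(Kᵢ−1)/(1+ψ(Kᵢ−1)) = 0.
g(0) = ΣzᵢKᵢ − 1 = 0.1015 and g(1) = 1 − Σzᵢ/Kᵢ = -0.8604, so a root lies in (0, 1).
Newton iteration, ψ⁰ = 0.5:
  ψ = 0.5000: g = -0.24185, g' = -0.7331 → ψ = 0.1701
  ψ = 0.1701: g = -0.01941, g' = -0.6697 → ψ = 0.1411
  ψ = 0.1411: g = 0.00014, g' = -0.6795 → ψ = 0.1413
Converged at ψ = 0.1413.

ψ = 0.1413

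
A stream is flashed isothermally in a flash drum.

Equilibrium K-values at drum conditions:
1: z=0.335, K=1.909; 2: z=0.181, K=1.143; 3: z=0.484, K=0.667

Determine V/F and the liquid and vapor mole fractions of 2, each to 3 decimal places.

V/F = 0.697, x_2 = 0.165, y_2 = 0.188

Newton–Raphson from V/F = 0.5:
  V/F = 0.500: g = 0.0401, g' = -0.211 → V/F = 0.690
  V/F = 0.690: g = 0.0014, g' = -0.198 → V/F = 0.697
Converged at V/F = 0.697.
Compositions from xᵢ = zᵢ/(1+V/F(Kᵢ−1)), yᵢ = Kᵢxᵢ:
  1: x = 0.205, y = 0.391
  2: x = 0.165, y = 0.188
  3: x = 0.630, y = 0.420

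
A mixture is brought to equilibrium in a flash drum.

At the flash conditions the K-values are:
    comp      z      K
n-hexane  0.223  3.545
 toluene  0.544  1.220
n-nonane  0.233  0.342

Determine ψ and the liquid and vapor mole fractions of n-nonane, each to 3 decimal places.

Let ψ = V/F and solve Σ zᵢ(Kᵢ−1)/(1+ψ(Kᵢ−1)) = 0.
Feasibility: ΣzᵢKᵢ = 1.534, Σzᵢ/Kᵢ = 1.190 — both > 1, two phases present.
Iterate (Newton) starting at ψ = 0.5:
  ψ = 0.500: g = 0.1291, g' = -0.525 → ψ = 0.746
  ψ = 0.746: g = -0.0024, g' = -0.580 → ψ = 0.742
Converged at ψ = 0.742.
Compositions from xᵢ = zᵢ/(1+ψ(Kᵢ−1)), yᵢ = Kᵢxᵢ:
  n-hexane: x = 0.077, y = 0.274
  toluene: x = 0.468, y = 0.571
  n-nonane: x = 0.455, y = 0.156

ψ = 0.742, x_n-nonane = 0.455, y_n-nonane = 0.156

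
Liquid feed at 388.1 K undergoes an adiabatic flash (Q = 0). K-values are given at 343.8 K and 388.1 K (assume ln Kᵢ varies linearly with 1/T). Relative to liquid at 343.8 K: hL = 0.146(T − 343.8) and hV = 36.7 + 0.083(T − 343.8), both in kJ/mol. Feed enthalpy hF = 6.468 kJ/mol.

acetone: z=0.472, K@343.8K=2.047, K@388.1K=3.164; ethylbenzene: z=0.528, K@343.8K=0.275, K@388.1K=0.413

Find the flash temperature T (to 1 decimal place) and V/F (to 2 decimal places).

T = 345.5 K, V/F = 0.17

Adiabatic flash: solve Rachford–Rice at each trial T, then check hF = ψ·hV(T) + (1−ψ)·hL(T).
  T = 343.8 K: K = (2.047, 0.275), RR gives ψ = 0.147, H_out = 5.385 kJ/mol
  T = 388.1 K: K = (3.164, 0.413), RR gives ψ = 0.560, H_out = 25.460 kJ/mol
  T = 366.0 K: K = (2.580, 0.341), RR gives ψ = 0.382, H_out = 16.741 kJ/mol
  T = 354.9 K: K = (2.306, 0.307), RR gives ψ = 0.277, H_out = 11.605 kJ/mol
  T = 349.4 K: K = (2.176, 0.291), RR gives ψ = 0.217, H_out = 8.702 kJ/mol
  T = 346.6 K: K = (2.111, 0.283), RR gives ψ = 0.183, H_out = 7.097 kJ/mol
  T = 345.2 K: K = (2.079, 0.279), RR gives ψ = 0.165, H_out = 6.255 kJ/mol
  T = 345.9 K: K = (2.095, 0.281), RR gives ψ = 0.174, H_out = 6.679 kJ/mol
  T = 345.5 K: K = (2.086, 0.280), RR gives ψ = 0.169, H_out = 6.438 kJ/mol
Linear interpolation between T = 345.5 (H_out = 6.438) and T = 345.9 (H_out = 6.679) on hF = 6.468 gives T ≈ 345.5 K, at which ψ = 0.17.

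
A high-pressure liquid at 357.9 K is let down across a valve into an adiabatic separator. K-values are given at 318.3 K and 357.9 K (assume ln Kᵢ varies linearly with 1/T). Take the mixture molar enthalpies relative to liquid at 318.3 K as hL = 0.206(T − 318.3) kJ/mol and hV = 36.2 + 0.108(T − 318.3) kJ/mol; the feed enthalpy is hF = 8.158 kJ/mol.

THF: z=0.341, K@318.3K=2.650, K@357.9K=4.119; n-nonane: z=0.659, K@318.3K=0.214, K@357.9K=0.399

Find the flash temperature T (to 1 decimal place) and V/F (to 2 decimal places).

Adiabatic flash: solve Rachford–Rice at each trial T, then check hF = ψ·hV(T) + (1−ψ)·hL(T).
  T = 318.3 K: K = (2.650, 0.214), RR gives ψ = 0.034, H_out = 1.247 kJ/mol
  T = 357.9 K: K = (4.119, 0.399), RR gives ψ = 0.356, H_out = 19.667 kJ/mol
  T = 338.1 K: K = (3.347, 0.298), RR gives ψ = 0.205, H_out = 11.090 kJ/mol
  T = 328.2 K: K = (2.989, 0.254), RR gives ψ = 0.125, H_out = 6.460 kJ/mol
  T = 333.1 K: K = (3.163, 0.275), RR gives ψ = 0.166, H_out = 8.804 kJ/mol
  T = 330.6 K: K = (3.074, 0.264), RR gives ψ = 0.145, H_out = 7.623 kJ/mol
  T = 331.9 K: K = (3.120, 0.270), RR gives ψ = 0.156, H_out = 8.241 kJ/mol
Linear interpolation between T = 330.6 (H_out = 7.623) and T = 331.9 (H_out = 8.241) on hF = 8.158 gives T ≈ 331.7 K, at which ψ = 0.15.

T = 331.7 K, V/F = 0.15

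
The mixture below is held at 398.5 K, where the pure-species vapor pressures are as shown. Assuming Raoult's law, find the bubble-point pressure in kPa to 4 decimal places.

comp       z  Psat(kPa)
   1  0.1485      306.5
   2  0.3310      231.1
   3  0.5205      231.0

Pbub = 242.2448 kPa

At the bubble point ψ → 0, so ΣzᵢKᵢ = 1 with Kᵢ = Pᵢˢᵃᵗ/P ⇒ P = ΣzᵢPᵢˢᵃᵗ.
P = 0.1485·306.5 + 0.3310·231.1 + 0.5205·231.0 = 242.2448 kPa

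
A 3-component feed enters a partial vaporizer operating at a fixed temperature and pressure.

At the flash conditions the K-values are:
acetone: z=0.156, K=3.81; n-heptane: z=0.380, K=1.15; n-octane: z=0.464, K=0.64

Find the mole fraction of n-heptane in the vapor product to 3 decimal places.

Rachford–Rice: g(ψ) = Σ zᵢ(Kᵢ−1)/(1+ψ(Kᵢ−1)) = 0.
Check two-phase: ΣzᵢKᵢ = 1.328 > 1 and Σzᵢ/Kᵢ = 1.096 > 1, so g(0) = 0.328 > 0 and g(1) = -0.096 < 0.
Newton–Raphson from ψ = 0.5:
  ψ = 0.500: g = 0.0316, g' = -0.310 → ψ = 0.602
  ψ = 0.602: g = 0.0019, g' = -0.275 → ψ = 0.609
Converged at ψ = 0.609.
Compositions from xᵢ = zᵢ/(1+ψ(Kᵢ−1)), yᵢ = Kᵢxᵢ:
  acetone: x = 0.058, y = 0.219
  n-heptane: x = 0.348, y = 0.400
  n-octane: x = 0.594, y = 0.380

y_n-heptane = 0.400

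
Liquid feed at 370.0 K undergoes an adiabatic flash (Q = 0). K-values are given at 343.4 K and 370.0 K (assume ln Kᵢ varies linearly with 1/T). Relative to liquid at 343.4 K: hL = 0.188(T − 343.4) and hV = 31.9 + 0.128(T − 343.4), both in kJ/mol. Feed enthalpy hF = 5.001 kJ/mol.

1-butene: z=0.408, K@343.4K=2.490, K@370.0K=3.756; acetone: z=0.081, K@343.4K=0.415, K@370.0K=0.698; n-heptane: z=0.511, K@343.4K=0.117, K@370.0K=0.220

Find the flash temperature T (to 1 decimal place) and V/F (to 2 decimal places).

Adiabatic flash: solve Rachford–Rice at each trial T, then check hF = ψ·hV(T) + (1−ψ)·hL(T).
  T = 343.4 K: K = (2.490, 0.415, 0.117), RR gives ψ = 0.087, H_out = 2.761 kJ/mol
  T = 370.0 K: K = (3.756, 0.698, 0.220), RR gives ψ = 0.348, H_out = 15.537 kJ/mol
  T = 356.7 K: K = (3.082, 0.543, 0.162), RR gives ψ = 0.232, H_out = 9.718 kJ/mol
  T = 350.0 K: K = (2.773, 0.476, 0.138), RR gives ψ = 0.165, H_out = 6.435 kJ/mol
  T = 346.7 K: K = (2.629, 0.445, 0.127), RR gives ψ = 0.128, H_out = 4.666 kJ/mol
  T = 348.4 K: K = (2.703, 0.460, 0.133), RR gives ψ = 0.147, H_out = 5.592 kJ/mol
Linear interpolation between T = 346.7 (H_out = 4.666) and T = 348.4 (H_out = 5.592) on hF = 5.001 gives T ≈ 347.3 K, at which ψ = 0.13.

T = 347.3 K, V/F = 0.13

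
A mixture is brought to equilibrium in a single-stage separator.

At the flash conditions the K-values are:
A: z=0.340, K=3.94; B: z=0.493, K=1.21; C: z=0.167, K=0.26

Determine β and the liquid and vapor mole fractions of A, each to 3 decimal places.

Material balance + equilibrium reduce to Σ zᵢ(Kᵢ−1)/(1+β(Kᵢ−1)) = 0.
Feasibility: ΣzᵢKᵢ = 1.980, Σzᵢ/Kᵢ = 1.136 — both > 1, two phases present.
Iterate (Newton) starting at β = 0.5:
  β = 0.500: g = 0.3022, g' = -0.730 → β = 0.914
  β = 0.914: g = -0.0239, g' = -1.105 → β = 0.892
Converged at β = 0.892.
Compositions from xᵢ = zᵢ/(1+β(Kᵢ−1)), yᵢ = Kᵢxᵢ:
  A: x = 0.094, y = 0.370
  B: x = 0.415, y = 0.502
  C: x = 0.491, y = 0.128

β = 0.892, x_A = 0.094, y_A = 0.370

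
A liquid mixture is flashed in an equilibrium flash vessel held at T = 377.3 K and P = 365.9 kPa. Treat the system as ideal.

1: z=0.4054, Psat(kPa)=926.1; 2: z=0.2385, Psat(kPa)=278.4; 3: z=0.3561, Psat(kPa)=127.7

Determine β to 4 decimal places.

Raoult's law: Kᵢ = Pᵢˢᵃᵗ/P = Pᵢˢᵃᵗ/365.9.
  K_1 = 926.1/365.9 = 2.531019, K_2 = 278.4/365.9 = 0.760864, K_3 = 127.7/365.9 = 0.349002
Rachford–Rice: g(β) = Σ zᵢ(Kᵢ−1)/(1+β(Kᵢ−1)) = 0.
g(0) = ΣzᵢKᵢ − 1 = 0.3318 and g(1) = 1 − Σzᵢ/Kᵢ = -0.4940, so a root lies in (0, 1).
Iterate (Newton) starting at β = 0.5:
  β = 0.5000: g = -0.05692, g' = -0.6542 → β = 0.4130
  β = 0.4130: g = -0.00011, g' = -0.6558 → β = 0.4128
Converged at β = 0.4128.

β = 0.4128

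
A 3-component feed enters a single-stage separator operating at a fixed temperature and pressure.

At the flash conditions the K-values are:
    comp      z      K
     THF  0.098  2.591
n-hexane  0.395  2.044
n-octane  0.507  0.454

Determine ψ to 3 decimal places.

ψ = 0.458

Material balance + equilibrium reduce to Σ zᵢ(Kᵢ−1)/(1+ψ(Kᵢ−1)) = 0.
g(0) = ΣzᵢKᵢ − 1 = 0.291 and g(1) = 1 − Σzᵢ/Kᵢ = -0.348, so a root lies in (0, 1).
Iterate (Newton) starting at ψ = 0.36:
  ψ = 0.360: g = 0.0543, g' = -0.562 → ψ = 0.457
  ψ = 0.457: g = 0.0008, g' = -0.549 → ψ = 0.458
Converged at ψ = 0.458.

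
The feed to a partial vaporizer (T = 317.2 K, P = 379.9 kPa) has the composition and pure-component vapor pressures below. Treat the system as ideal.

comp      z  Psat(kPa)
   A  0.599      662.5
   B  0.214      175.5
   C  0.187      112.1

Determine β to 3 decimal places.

β = 0.427

Raoult's law: Kᵢ = Pᵢˢᵃᵗ/P = Pᵢˢᵃᵗ/379.9.
  K_A = 662.5/379.9 = 1.74388, K_B = 175.5/379.9 = 0.46196, K_C = 112.1/379.9 = 0.29508
Material balance + equilibrium reduce to Σ zᵢ(Kᵢ−1)/(1+β(Kᵢ−1)) = 0.
g(0) = ΣzᵢKᵢ − 1 = 0.199 and g(1) = 1 − Σzᵢ/Kᵢ = -0.440, so a root lies in (0, 1).
Newton iteration, β⁰ = 0.5:
  β = 0.500: g = -0.0363, g' = -0.514 → β = 0.429
  β = 0.429: g = -0.0010, g' = -0.486 → β = 0.427
Converged at β = 0.427.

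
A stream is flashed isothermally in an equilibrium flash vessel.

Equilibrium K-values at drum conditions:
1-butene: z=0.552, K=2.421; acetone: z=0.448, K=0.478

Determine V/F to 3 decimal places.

V/F = 0.742

Material balance + equilibrium reduce to Σ zᵢ(Kᵢ−1)/(1+V/F(Kᵢ−1)) = 0.
Feasibility: ΣzᵢKᵢ = 1.551, Σzᵢ/Kᵢ = 1.165 — both > 1, two phases present.
Binary case is linear: z₁(K₁−1)(1+V/F(K₂−1)) + z₂(K₂−1)(1+V/F(K₁−1)) = 0
⇒ V/F = [z₁(K₁−1)+z₂(K₂−1)] / [−(K₁−1)(K₂−1)] = 0.5505/0.7418 = 0.742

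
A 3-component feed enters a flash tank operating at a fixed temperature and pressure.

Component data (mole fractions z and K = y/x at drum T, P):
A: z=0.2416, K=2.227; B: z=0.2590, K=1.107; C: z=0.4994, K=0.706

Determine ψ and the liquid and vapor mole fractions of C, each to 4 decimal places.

Let ψ = V/F and solve Σ zᵢ(Kᵢ−1)/(1+ψ(Kᵢ−1)) = 0.
g(0) = ΣzᵢKᵢ − 1 = 0.1773 and g(1) = 1 − Σzᵢ/Kᵢ = -0.0498, so a root lies in (0, 1).
Iterate (Newton) starting at ψ = 0.5:
  ψ = 0.5000: g = 0.03791, g' = -0.2017 → ψ = 0.6879
  ψ = 0.6879: g = 0.00252, g' = -0.1774 → ψ = 0.7021
  ψ = 0.7021: g = 0.00001, g' = -0.1761 → ψ = 0.7022
Converged at ψ = 0.7022.
Compositions from xᵢ = zᵢ/(1+ψ(Kᵢ−1)), yᵢ = Kᵢxᵢ:
  A: x = 0.1298, y = 0.2890
  B: x = 0.2409, y = 0.2667
  C: x = 0.6293, y = 0.4443

ψ = 0.7022, x_C = 0.6293, y_C = 0.4443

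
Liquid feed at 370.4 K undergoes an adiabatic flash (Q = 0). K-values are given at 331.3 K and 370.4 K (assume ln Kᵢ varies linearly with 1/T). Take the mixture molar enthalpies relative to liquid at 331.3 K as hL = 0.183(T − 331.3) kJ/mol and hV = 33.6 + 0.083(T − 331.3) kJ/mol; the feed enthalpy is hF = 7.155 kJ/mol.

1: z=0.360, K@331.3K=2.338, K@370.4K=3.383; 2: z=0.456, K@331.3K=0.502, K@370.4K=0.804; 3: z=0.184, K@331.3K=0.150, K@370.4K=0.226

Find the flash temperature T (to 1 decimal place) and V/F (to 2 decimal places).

T = 336.5 K, V/F = 0.19

Adiabatic flash: solve Rachford–Rice at each trial T, then check hF = ψ·hV(T) + (1−ψ)·hL(T).
  T = 331.3 K: K = (2.338, 0.502, 0.150), RR gives ψ = 0.119, H_out = 4.004 kJ/mol
  T = 370.4 K: K = (3.383, 0.804, 0.226), RR gives ψ = 0.581, H_out = 24.410 kJ/mol
  T = 350.9 K: K = (2.843, 0.644, 0.186), RR gives ψ = 0.361, H_out = 15.016 kJ/mol
  T = 341.1 K: K = (2.585, 0.571, 0.168), RR gives ψ = 0.245, H_out = 9.781 kJ/mol
  T = 336.2 K: K = (2.460, 0.536, 0.159), RR gives ψ = 0.184, H_out = 6.979 kJ/mol
  T = 338.6 K: K = (2.521, 0.553, 0.163), RR gives ψ = 0.214, H_out = 8.370 kJ/mol
Linear interpolation between T = 336.2 (H_out = 6.979) and T = 338.6 (H_out = 8.370) on hF = 7.155 gives T ≈ 336.5 K, at which ψ = 0.19.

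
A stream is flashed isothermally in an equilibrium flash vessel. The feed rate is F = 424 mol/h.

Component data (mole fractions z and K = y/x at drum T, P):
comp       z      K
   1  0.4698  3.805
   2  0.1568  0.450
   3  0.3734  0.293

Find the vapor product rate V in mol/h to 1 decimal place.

Rachford–Rice: g(ψ) = Σ zᵢ(Kᵢ−1)/(1+ψ(Kᵢ−1)) = 0.
g(0) = ΣzᵢKᵢ − 1 = 0.9676 and g(1) = 1 − Σzᵢ/Kᵢ = -0.7463, so a root lies in (0, 1).
Newton iteration, ψ⁰ = 0.5:
  ψ = 0.5000: g = 0.02121, g' = -1.1772 → ψ = 0.5180
  ψ = 0.5180: g = 0.00005, g' = -1.1717 → ψ = 0.5181
Converged at ψ = 0.5181.
Then V = ψ·F = 0.5181·424 = 219.7 mol/h and L = F − V = 204.3 mol/h.

V = 219.7 mol/h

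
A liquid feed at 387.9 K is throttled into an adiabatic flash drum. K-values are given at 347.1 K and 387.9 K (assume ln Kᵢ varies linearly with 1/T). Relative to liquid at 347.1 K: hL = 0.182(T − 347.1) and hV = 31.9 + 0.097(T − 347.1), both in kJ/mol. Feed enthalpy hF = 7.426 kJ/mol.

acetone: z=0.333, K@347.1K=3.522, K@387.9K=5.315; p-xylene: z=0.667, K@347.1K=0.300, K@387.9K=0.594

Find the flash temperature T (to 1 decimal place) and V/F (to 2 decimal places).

Adiabatic flash: solve Rachford–Rice at each trial T, then check hF = ψ·hV(T) + (1−ψ)·hL(T).
  T = 347.1 K: K = (3.522, 0.300), RR gives ψ = 0.211, H_out = 6.739 kJ/mol
  T = 387.9 K: K = (5.315, 0.594), RR gives ψ = 0.666, H_out = 26.351 kJ/mol
  T = 367.5 K: K = (4.376, 0.430), RR gives ψ = 0.387, H_out = 15.383 kJ/mol
  T = 357.3 K: K = (3.938, 0.361), RR gives ψ = 0.294, H_out = 10.986 kJ/mol
  T = 352.2 K: K = (3.727, 0.330), RR gives ψ = 0.252, H_out = 8.862 kJ/mol
  T = 349.6 K: K = (3.622, 0.314), RR gives ψ = 0.231, H_out = 7.782 kJ/mol
  T = 348.4 K: K = (3.574, 0.307), RR gives ψ = 0.222, H_out = 7.282 kJ/mol
Linear interpolation between T = 348.4 (H_out = 7.282) and T = 349.6 (H_out = 7.782) on hF = 7.426 gives T ≈ 348.7 K, at which ψ = 0.22.

T = 348.7 K, V/F = 0.22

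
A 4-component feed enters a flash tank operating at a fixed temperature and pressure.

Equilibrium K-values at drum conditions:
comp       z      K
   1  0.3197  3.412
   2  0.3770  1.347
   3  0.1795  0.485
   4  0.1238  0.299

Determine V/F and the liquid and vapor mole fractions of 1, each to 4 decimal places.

Material balance + equilibrium reduce to Σ zᵢ(Kᵢ−1)/(1+V/F(Kᵢ−1)) = 0.
g(0) = ΣzᵢKᵢ − 1 = 0.7227 and g(1) = 1 − Σzᵢ/Kᵢ = -0.1577, so a root lies in (0, 1).
Iterate (Newton) starting at V/F = 0.68:
  V/F = 0.6800: g = 0.08982, g' = -0.6314 → V/F = 0.8222
  V/F = 0.8222: g = -0.00495, g' = -0.7187 → V/F = 0.8154
  V/F = 0.8154: g = -0.00002, g' = -0.7118 → V/F = 0.8153
Converged at V/F = 0.8153.
Compositions from xᵢ = zᵢ/(1+V/F(Kᵢ−1)), yᵢ = Kᵢxᵢ:
  1: x = 0.1078, y = 0.3677
  2: x = 0.2939, y = 0.3958
  3: x = 0.3094, y = 0.1501
  4: x = 0.2889, y = 0.0864

V/F = 0.8153, x_1 = 0.1078, y_1 = 0.3677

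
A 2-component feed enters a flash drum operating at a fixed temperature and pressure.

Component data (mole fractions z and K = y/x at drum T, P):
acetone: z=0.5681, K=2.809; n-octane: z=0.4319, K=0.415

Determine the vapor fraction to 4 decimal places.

ψ = 0.7324

Let ψ = V/F and solve Σ zᵢ(Kᵢ−1)/(1+ψ(Kᵢ−1)) = 0.
g(0) = ΣzᵢKᵢ − 1 = 0.7750 and g(1) = 1 − Σzᵢ/Kᵢ = -0.2430, so a root lies in (0, 1).
Binary case is linear: z₁(K₁−1)(1+ψ(K₂−1)) + z₂(K₂−1)(1+ψ(K₁−1)) = 0
⇒ ψ = [z₁(K₁−1)+z₂(K₂−1)] / [−(K₁−1)(K₂−1)] = 0.77503/1.05827 = 0.7324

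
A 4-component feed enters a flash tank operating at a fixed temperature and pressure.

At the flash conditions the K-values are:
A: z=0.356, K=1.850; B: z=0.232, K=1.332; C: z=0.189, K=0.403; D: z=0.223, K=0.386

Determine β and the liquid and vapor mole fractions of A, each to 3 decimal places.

β = 0.314, x_A = 0.281, y_A = 0.520

Newton iteration, β⁰ = 0.5:
  β = 0.500: g = -0.0800, g' = -0.457 → β = 0.325
  β = 0.325: g = -0.0045, g' = -0.414 → β = 0.314
Converged at β = 0.314.
Compositions from xᵢ = zᵢ/(1+β(Kᵢ−1)), yᵢ = Kᵢxᵢ:
  A: x = 0.281, y = 0.520
  B: x = 0.210, y = 0.280
  C: x = 0.233, y = 0.094
  D: x = 0.276, y = 0.107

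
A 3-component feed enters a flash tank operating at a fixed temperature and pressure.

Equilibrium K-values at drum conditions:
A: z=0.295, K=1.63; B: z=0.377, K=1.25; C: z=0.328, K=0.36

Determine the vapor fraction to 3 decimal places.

ψ = 0.248

Rachford–Rice: g(ψ) = Σ zᵢ(Kᵢ−1)/(1+ψ(Kᵢ−1)) = 0.
Feasibility: ΣzᵢKᵢ = 1.070, Σzᵢ/Kᵢ = 1.394 — both > 1, two phases present.
Newton–Raphson from ψ = 0.5:
  ψ = 0.500: g = -0.0836, g' = -0.377 → ψ = 0.278
  ψ = 0.278: g = -0.0091, g' = -0.304 → ψ = 0.248
Converged at ψ = 0.248.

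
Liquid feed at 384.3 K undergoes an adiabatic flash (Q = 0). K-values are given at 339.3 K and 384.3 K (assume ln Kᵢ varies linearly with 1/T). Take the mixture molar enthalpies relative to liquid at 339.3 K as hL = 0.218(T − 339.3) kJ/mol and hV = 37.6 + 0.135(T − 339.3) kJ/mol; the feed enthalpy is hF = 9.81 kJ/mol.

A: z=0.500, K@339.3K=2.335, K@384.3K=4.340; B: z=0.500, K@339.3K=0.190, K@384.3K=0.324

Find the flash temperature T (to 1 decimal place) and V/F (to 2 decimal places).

T = 340.4 K, V/F = 0.26

Adiabatic flash: solve Rachford–Rice at each trial T, then check hF = ψ·hV(T) + (1−ψ)·hL(T).
  T = 339.3 K: K = (2.335, 0.190), RR gives ψ = 0.243, H_out = 9.127 kJ/mol
  T = 384.3 K: K = (4.340, 0.324), RR gives ψ = 0.590, H_out = 29.788 kJ/mol
  T = 361.8 K: K = (3.245, 0.252), RR gives ψ = 0.446, H_out = 20.842 kJ/mol
  T = 350.6 K: K = (2.769, 0.220), RR gives ψ = 0.358, H_out = 15.607 kJ/mol
  T = 345.0 K: K = (2.548, 0.205), RR gives ψ = 0.306, H_out = 12.600 kJ/mol
  T = 342.1 K: K = (2.438, 0.197), RR gives ψ = 0.275, H_out = 10.895 kJ/mol
  T = 340.7 K: K = (2.386, 0.194), RR gives ψ = 0.259, H_out = 10.028 kJ/mol
Linear interpolation between T = 339.3 (H_out = 9.127) and T = 340.7 (H_out = 10.028) on hF = 9.81 gives T ≈ 340.4 K, at which ψ = 0.26.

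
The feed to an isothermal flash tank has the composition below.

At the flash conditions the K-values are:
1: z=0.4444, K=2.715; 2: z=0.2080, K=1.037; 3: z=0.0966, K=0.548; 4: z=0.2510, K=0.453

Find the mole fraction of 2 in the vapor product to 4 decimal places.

y_2 = 0.2093

Material balance + equilibrium reduce to Σ zᵢ(Kᵢ−1)/(1+V/F(Kᵢ−1)) = 0.
Check two-phase: ΣzᵢKᵢ = 1.5889 > 1 and Σzᵢ/Kᵢ = 1.0946 > 1, so g(0) = 0.5889 > 0 and g(1) = -0.0946 < 0.
Iterate (Newton) starting at V/F = 0.5:
  V/F = 0.5000: g = 0.17247, g' = -0.5543 → V/F = 0.8111
  V/F = 0.8111: g = 0.01048, g' = -0.5207 → V/F = 0.8313
  V/F = 0.8313: g = -0.00005, g' = -0.5256 → V/F = 0.8312
Converged at V/F = 0.8312.
Compositions from xᵢ = zᵢ/(1+V/F(Kᵢ−1)), yᵢ = Kᵢxᵢ:
  1: x = 0.1832, y = 0.4975
  2: x = 0.2018, y = 0.2093
  3: x = 0.1547, y = 0.0848
  4: x = 0.4603, y = 0.2085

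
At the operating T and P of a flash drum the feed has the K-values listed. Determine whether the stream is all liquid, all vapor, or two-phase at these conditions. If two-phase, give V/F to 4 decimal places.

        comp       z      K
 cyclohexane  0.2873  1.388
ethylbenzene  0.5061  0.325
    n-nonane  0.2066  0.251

ΣzᵢKᵢ = 0.6151; Σzᵢ/Kᵢ = 2.5873.
Since ΣzᵢKᵢ < 1 the mixture is below its bubble point — single liquid phase.

all liquid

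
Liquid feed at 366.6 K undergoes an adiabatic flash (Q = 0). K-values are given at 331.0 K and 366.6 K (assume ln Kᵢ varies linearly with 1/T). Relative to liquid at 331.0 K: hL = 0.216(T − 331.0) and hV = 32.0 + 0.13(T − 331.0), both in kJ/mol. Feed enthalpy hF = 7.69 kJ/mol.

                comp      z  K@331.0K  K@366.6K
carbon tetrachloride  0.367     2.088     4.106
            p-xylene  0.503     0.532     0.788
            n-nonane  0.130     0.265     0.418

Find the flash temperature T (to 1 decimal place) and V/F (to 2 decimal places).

T = 334.5 K, V/F = 0.22

Adiabatic flash: solve Rachford–Rice at each trial T, then check hF = ψ·hV(T) + (1−ψ)·hL(T).
  T = 331.0 K: K = (2.088, 0.532, 0.265), RR gives ψ = 0.118, H_out = 3.781 kJ/mol
  T = 366.6 K: K = (4.106, 0.788, 0.418), RR gives ψ = 0.920, H_out = 34.323 kJ/mol
  T = 348.8 K: K = (2.979, 0.654, 0.337), RR gives ψ = 0.545, H_out = 20.444 kJ/mol
  T = 339.9 K: K = (2.506, 0.591, 0.300), RR gives ψ = 0.353, H_out = 12.934 kJ/mol
  T = 335.4 K: K = (2.288, 0.561, 0.282), RR gives ψ = 0.242, H_out = 8.616 kJ/mol
  T = 333.2 K: K = (2.186, 0.546, 0.273), RR gives ψ = 0.183, H_out = 6.293 kJ/mol
Linear interpolation between T = 333.2 (H_out = 6.293) and T = 335.4 (H_out = 8.616) on hF = 7.69 gives T ≈ 334.5 K, at which ψ = 0.22.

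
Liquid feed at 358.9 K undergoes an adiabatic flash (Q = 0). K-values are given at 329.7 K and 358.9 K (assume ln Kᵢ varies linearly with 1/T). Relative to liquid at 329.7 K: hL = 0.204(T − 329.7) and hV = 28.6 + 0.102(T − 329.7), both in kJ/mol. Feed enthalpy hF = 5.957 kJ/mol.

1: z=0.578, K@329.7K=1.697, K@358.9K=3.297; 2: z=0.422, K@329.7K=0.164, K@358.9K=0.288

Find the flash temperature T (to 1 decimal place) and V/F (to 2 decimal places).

Adiabatic flash: solve Rachford–Rice at each trial T, then check hF = ψ·hV(T) + (1−ψ)·hL(T).
  T = 329.7 K: K = (1.697, 0.164), RR gives ψ = 0.086, H_out = 2.458 kJ/mol
  T = 358.9 K: K = (3.297, 0.288), RR gives ψ = 0.628, H_out = 22.049 kJ/mol
  T = 344.3 K: K = (2.399, 0.220), RR gives ψ = 0.439, H_out = 14.888 kJ/mol
  T = 337.0 K: K = (2.025, 0.191), RR gives ψ = 0.302, H_out = 9.914 kJ/mol
  T = 333.4 K: K = (1.858, 0.177), RR gives ψ = 0.210, H_out = 6.696 kJ/mol
  T = 331.5 K: K = (1.774, 0.170), RR gives ψ = 0.151, H_out = 4.668 kJ/mol
Linear interpolation between T = 331.5 (H_out = 4.668) and T = 333.4 (H_out = 6.696) on hF = 5.957 gives T ≈ 332.7 K, at which ψ = 0.19.

T = 332.7 K, V/F = 0.19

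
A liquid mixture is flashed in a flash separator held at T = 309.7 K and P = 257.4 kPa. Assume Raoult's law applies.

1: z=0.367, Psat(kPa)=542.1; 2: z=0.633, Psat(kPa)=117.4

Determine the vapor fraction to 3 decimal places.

ψ = 0.102

Raoult's law: Kᵢ = Pᵢˢᵃᵗ/P = Pᵢˢᵃᵗ/257.4.
  K_1 = 542.1/257.4 = 2.10606, K_2 = 117.4/257.4 = 0.45610
Rachford–Rice: g(ψ) = Σ zᵢ(Kᵢ−1)/(1+ψ(Kᵢ−1)) = 0.
Check two-phase: ΣzᵢKᵢ = 1.062 > 1 and Σzᵢ/Kᵢ = 1.562 > 1, so g(0) = 0.062 > 0 and g(1) = -0.562 < 0.
Binary case is linear: z₁(K₁−1)(1+ψ(K₂−1)) + z₂(K₂−1)(1+ψ(K₁−1)) = 0
⇒ ψ = [z₁(K₁−1)+z₂(K₂−1)] / [−(K₁−1)(K₂−1)] = 0.0616/0.6016 = 0.102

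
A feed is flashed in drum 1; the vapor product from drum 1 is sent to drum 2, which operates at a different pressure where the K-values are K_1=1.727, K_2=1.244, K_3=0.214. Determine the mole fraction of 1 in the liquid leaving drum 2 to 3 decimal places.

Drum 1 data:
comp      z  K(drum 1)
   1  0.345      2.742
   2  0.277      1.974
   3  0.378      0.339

x_1 (drum 2) = 0.319

Drum 1:
Let ψ₁ = V/F and solve Σ zᵢ(Kᵢ−1)/(1+ψ₁(Kᵢ−1)) = 0.
Feasibility: ΣzᵢKᵢ = 1.621, Σzᵢ/Kᵢ = 1.381 — both > 1, two phases present.
Newton iteration, ψ₁⁰ = 0.5:
  ψ₁ = 0.500: g = 0.1295, g' = -0.786 → ψ₁ = 0.665
  ψ₁ = 0.665: g = -0.0033, g' = -0.847 → ψ₁ = 0.661
Converged at ψ₁ = 0.661.
Drum-1 compositions:
  1: x = 0.160, y = 0.440
  2: x = 0.169, y = 0.333
  3: x = 0.671, y = 0.227
Drum-2 feed = drum-1 vapor: z₂ = (0.4398, 0.3327, 0.2275).
Drum 2:
Rachford–Rice: g(ψ₂) = Σ zᵢ(Kᵢ−1)/(1+ψ₂(Kᵢ−1)) = 0.
Feasibility: ΣzᵢKᵢ = 1.222, Σzᵢ/Kᵢ = 1.585 — both > 1, two phases present.
Iterate (Newton) starting at ψ₂ = 0.5:
  ψ₂ = 0.500: g = 0.0123, g' = -0.522 → ψ₂ = 0.524
  ψ₂ = 0.524: g = -0.0002, g' = -0.543 → ψ₂ = 0.523
Converged at ψ₂ = 0.523.
  1: x = 0.319, y = 0.550
  2: x = 0.295, y = 0.367
  3: x = 0.386, y = 0.083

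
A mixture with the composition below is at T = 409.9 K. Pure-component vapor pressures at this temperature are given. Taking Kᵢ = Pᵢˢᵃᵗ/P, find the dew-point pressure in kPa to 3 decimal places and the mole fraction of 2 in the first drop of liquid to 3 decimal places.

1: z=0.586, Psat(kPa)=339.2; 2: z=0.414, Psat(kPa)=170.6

At the dew point ψ → 1, so Σzᵢ/Kᵢ = 1 with Kᵢ = Pᵢˢᵃᵗ/P ⇒ 1/P = Σzᵢ/Pᵢˢᵃᵗ.
1/P = 0.586/339.2 + 0.414/170.6 = 0.004154 ⇒ P = 240.713 kPa
xᵢ = zᵢP/Pᵢˢᵃᵗ ⇒ x_2 = 0.414·240.713/170.6 = 0.584

Pdew = 240.713 kPa, x_2 = 0.584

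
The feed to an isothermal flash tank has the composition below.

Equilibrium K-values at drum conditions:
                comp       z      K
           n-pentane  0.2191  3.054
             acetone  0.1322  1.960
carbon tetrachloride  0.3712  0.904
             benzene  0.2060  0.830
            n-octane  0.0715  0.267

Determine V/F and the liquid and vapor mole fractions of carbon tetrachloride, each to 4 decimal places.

V/F = 0.8828, x_carbon tetrachloride = 0.4056, y_carbon tetrachloride = 0.3666

Newton iteration, V/F⁰ = 0.5:
  V/F = 0.5000: g = 0.14933, g' = -0.3872 → V/F = 0.8857
  V/F = 0.8857: g = -0.00135, g' = -0.4764 → V/F = 0.8828
Converged at V/F = 0.8828.
Compositions from xᵢ = zᵢ/(1+V/F(Kᵢ−1)), yᵢ = Kᵢxᵢ:
  n-pentane: x = 0.0779, y = 0.2378
  acetone: x = 0.0716, y = 0.1402
  carbon tetrachloride: x = 0.4056, y = 0.3666
  benzene: x = 0.2424, y = 0.2012
  n-octane: x = 0.2026, y = 0.0541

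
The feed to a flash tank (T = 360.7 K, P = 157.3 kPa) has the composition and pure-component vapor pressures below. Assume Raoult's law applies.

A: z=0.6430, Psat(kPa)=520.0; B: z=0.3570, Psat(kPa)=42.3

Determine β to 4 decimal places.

β = 0.7247

Raoult's law: Kᵢ = Pᵢˢᵃᵗ/P = Pᵢˢᵃᵗ/157.3.
  K_A = 520.0/157.3 = 3.305785, K_B = 42.3/157.3 = 0.268913
Let β = V/F and solve Σ zᵢ(Kᵢ−1)/(1+β(Kᵢ−1)) = 0.
Feasibility: ΣzᵢKᵢ = 2.2216, Σzᵢ/Kᵢ = 1.5221 — both > 1, two phases present.
Binary case is linear: z₁(K₁−1)(1+β(K₂−1)) + z₂(K₂−1)(1+β(K₁−1)) = 0
⇒ β = [z₁(K₁−1)+z₂(K₂−1)] / [−(K₁−1)(K₂−1)] = 1.22162/1.68573 = 0.7247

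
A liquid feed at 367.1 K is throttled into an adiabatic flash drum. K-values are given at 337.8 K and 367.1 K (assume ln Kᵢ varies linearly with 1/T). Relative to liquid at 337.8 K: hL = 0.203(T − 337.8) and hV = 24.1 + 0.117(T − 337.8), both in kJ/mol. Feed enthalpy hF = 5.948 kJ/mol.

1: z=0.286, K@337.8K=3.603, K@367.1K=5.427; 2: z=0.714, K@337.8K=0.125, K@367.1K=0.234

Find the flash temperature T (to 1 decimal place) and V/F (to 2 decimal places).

Adiabatic flash: solve Rachford–Rice at each trial T, then check hF = ψ·hV(T) + (1−ψ)·hL(T).
  T = 337.8 K: K = (3.603, 0.125), RR gives ψ = 0.053, H_out = 1.267 kJ/mol
  T = 367.1 K: K = (5.427, 0.234), RR gives ψ = 0.212, H_out = 10.525 kJ/mol
  T = 352.5 K: K = (4.463, 0.173), RR gives ψ = 0.140, H_out = 6.177 kJ/mol
  T = 345.1 K: K = (4.016, 0.148), RR gives ψ = 0.099, H_out = 3.801 kJ/mol
  T = 348.8 K: K = (4.236, 0.160), RR gives ψ = 0.120, H_out = 5.009 kJ/mol
  T = 350.6 K: K = (4.345, 0.167), RR gives ψ = 0.130, H_out = 5.582 kJ/mol
Linear interpolation between T = 350.6 (H_out = 5.582) and T = 352.5 (H_out = 6.177) on hF = 5.948 gives T ≈ 351.8 K, at which ψ = 0.14.

T = 351.8 K, V/F = 0.14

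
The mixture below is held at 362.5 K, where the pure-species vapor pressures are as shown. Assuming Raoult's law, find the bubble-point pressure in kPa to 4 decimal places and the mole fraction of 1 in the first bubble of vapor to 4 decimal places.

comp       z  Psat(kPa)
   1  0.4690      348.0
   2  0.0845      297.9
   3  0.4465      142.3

Pbub = 251.9215 kPa, y_1 = 0.6479

At the bubble point ψ → 0, so ΣzᵢKᵢ = 1 with Kᵢ = Pᵢˢᵃᵗ/P ⇒ P = ΣzᵢPᵢˢᵃᵗ.
P = 0.4690·348.0 + 0.0845·297.9 + 0.4465·142.3 = 251.9215 kPa
yᵢ = zᵢPᵢˢᵃᵗ/P ⇒ y_1 = 0.4690·348.0/251.9215 = 0.6479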